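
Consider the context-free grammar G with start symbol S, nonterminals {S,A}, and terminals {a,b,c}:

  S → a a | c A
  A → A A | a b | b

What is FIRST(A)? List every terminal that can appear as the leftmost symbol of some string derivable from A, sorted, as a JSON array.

FIRST iteration:
pass 1:
  A via A→a b: +{a}
  A via A→b: +{b}
  S via S→a a: +{a}
  S via S→c A: +{c}
  FIRST(S)={a,c}  FIRST(A)={a,b}
pass 2: (stable)
  FIRST(S)={a,c}  FIRST(A)={a,b}

FIRST(A) = ["a", "b"]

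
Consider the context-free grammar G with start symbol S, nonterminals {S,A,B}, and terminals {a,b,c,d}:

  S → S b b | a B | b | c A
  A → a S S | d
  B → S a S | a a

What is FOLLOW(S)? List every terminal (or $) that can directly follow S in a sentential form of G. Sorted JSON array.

FIRST sets, iterate to fixpoint:
[1]
  A via A→a S S: +{a}
  A via A→d: +{d}
  B via B→a a: +{a}
  S via S→a B: +{a}
  S via S→b: +{b}
  S via S→c A: +{c}
  FIRST(S)={a,b,c}  FIRST(A)={a,d}  FIRST(B)={a}
[2]
  B via B→S a S: +{b,c}
  FIRST(S)={a,b,c}  FIRST(A)={a,d}  FIRST(B)={a,b,c}
[3] (no change)
  FIRST(S)={a,b,c}  FIRST(A)={a,d}  FIRST(B)={a,b,c}

FOLLOW sets:
seed FOLLOW(S) with $
iter 1:
  A→a S S: FOLLOW(S) ⊇ FIRST(S) = {a,b,c}; new: +{a,b,c}
  S→a B: FOLLOW(B) ⊇ FOLLOW(S) ⊇ {$,a,b,c}; new: +{$,a,b,c}
  S→c A: FOLLOW(A) ⊇ FOLLOW(S) ⊇ {$,a,b,c}; new: +{$,a,b,c}
  FOLLOW(S)={$,a,b,c}  FOLLOW(A)={$,a,b,c}  FOLLOW(B)={$,a,b,c}
iter 2: (stable)
  FOLLOW(S)={$,a,b,c}  FOLLOW(A)={$,a,b,c}  FOLLOW(B)={$,a,b,c}

FOLLOW(S) = ["$", "a", "b", "c"]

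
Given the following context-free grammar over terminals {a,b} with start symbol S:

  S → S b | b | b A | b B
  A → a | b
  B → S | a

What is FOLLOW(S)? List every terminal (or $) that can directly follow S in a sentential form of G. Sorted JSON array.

FIRST sets, iterate to fixpoint:
round 1:
  A via A→a: +{a}
  A via A→b: +{b}
  B via B→a: +{a}
  S via S→b: +{b}
  FIRST(S)={b}  FIRST(A)={a,b}  FIRST(B)={a}
round 2:
  B via B→S: +{b}
  FIRST(S)={b}  FIRST(A)={a,b}  FIRST(B)={a,b}
round 3: — fixpoint
  FIRST(S)={b}  FIRST(A)={a,b}  FIRST(B)={a,b}

Compute FOLLOW by fixpoint:
seed FOLLOW(S) with $
round 1:
  S→S b: FOLLOW(S) ⊇ FIRST(b) = {b}; new: +{b}
  S→b A: FOLLOW(A) ⊇ FOLLOW(S) ⊇ {$,b}; new: +{$,b}
  S→b B: FOLLOW(B) ⊇ FOLLOW(S) ⊇ {$,b}; new: +{$,b}
  FOLLOW[S]={$,b}  FOLLOW[A]={$,b}  FOLLOW[B]={$,b}
round 2: (no change)
  FOLLOW[S]={$,b}  FOLLOW[A]={$,b}  FOLLOW[B]={$,b}

FOLLOW(S) = ["$", "b"]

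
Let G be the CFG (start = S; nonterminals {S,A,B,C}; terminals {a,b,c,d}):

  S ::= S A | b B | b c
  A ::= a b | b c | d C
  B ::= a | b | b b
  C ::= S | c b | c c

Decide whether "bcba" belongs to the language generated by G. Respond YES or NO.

Convert to CNF:
  S -> S A | T1 B | T1 T2
  A -> T0 T1 | T1 T2 | T3 C
  B -> T1 T1 | a | b
  C -> S A | T1 B | T1 T2 | T2 T1 | T2 T2
  T0 -> a
  T1 -> b
  T2 -> c
  T3 -> d

CYK fill:
  cell(0,0) b: {B,T1}  orig:{B}
  cell(1,1) c: {T2}  orig:{}
  cell(2,2) b: {B,T1}  orig:{B}
  cell(3,3) a: {B,T0}  orig:{B}
  cell(0,1) bc: {A,C,S}
  cell(1,2) cb: {C}
  cell(2,3) ba: {C,S}
  cell(0,2) bcb: ∅
  cell(1,3) cba: ∅
  cell(0,3) bcba: ∅

S ∉ T[0,3] ⇒ NO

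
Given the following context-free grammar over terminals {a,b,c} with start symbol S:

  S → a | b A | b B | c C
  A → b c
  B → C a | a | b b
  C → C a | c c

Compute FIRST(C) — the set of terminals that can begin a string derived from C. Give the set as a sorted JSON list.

FIRST sets, iterate to fixpoint:
iter 1:
  A via A→b c: +{b}
  B via B→a: +{a}
  B via B→b b: +{b}
  C via C→c c: +{c}
  S via S→a: +{a}
  S via S→b A: +{b}
  S via S→c C: +{c}
  FIRST(S)={a,b,c}  FIRST(A)={b}  FIRST(B)={a,b}  FIRST(C)={c}
iter 2:
  B via B→C a: +{c}
  FIRST(S)={a,b,c}  FIRST(A)={b}  FIRST(B)={a,b,c}  FIRST(C)={c}
iter 3: done
  FIRST(S)={a,b,c}  FIRST(A)={b}  FIRST(B)={a,b,c}  FIRST(C)={c}

FIRST(C) = ["c"]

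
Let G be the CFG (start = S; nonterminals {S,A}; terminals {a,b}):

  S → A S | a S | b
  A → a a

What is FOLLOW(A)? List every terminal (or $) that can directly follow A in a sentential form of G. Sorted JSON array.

FIRST sets, iterate to fixpoint:
round 1:
  A via A→a a: +{a}
  S via S→A S: +{a}
  S via S→b: +{b}
  FIRST[S]={a,b}  FIRST[A]={a}
round 2: (no change)
  FIRST[S]={a,b}  FIRST[A]={a}

Compute FOLLOW by fixpoint:
initialize: $ ∈ FOLLOW(S)
round 1:
  S→A S: FOLLOW(A) ⊇ FIRST(S) = {a,b}; new: +{a,b}
  FOLLOW(S)={$}  FOLLOW(A)={a,b}
round 2: — fixpoint
  FOLLOW(S)={$}  FOLLOW(A)={a,b}

FOLLOW(A) = ["a", "b"]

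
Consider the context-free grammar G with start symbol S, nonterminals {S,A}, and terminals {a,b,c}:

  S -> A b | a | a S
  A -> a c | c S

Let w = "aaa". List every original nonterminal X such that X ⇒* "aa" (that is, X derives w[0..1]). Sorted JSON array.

Convert to CNF:
  S -> A T2 | T0 S | a
  A -> T0 T1 | T1 S
  T0 -> a
  T1 -> c
  T2 -> b

Fill CYK table bottom-up, restricted to cells inside w[0..1]:
  cell(0,0) a: {S,T0}  orig:{S}
  cell(1,1) a: {S,T0}  orig:{S}
  cell(0,1) aa: {S}

Original NTs in T[0,1] deriving "aa": ["S"]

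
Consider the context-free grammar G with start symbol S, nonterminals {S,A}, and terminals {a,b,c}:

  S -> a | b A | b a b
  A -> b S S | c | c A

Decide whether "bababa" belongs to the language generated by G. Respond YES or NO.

Convert to CNF:
  S -> T0 A | T0 X4 | a
  A -> T0 X3 | T1 A | c
  T0 -> b
  T1 -> c
  T2 -> a
  X3 -> S S
  X4 -> T2 T0

CYK fill:
  cell(0,0) b: {T0}  orig:{}
  cell(1,1) a: {S,T2}  orig:{S}
  cell(2,2) b: {T0}  orig:{}
  cell(3,3) a: {S,T2}  orig:{S}
  cell(4,4) b: {T0}  orig:{}
  cell(5,5) a: {S,T2}  orig:{S}
  cell(0,1) ba: ∅
  cell(1,2) ab: {X4}  orig:{}
  cell(2,3) ba: ∅
  cell(3,4) ab: {X4}  orig:{}
  cell(4,5) ba: ∅
  cell(0,2) bab: {S}
  cell(1,3) aba: ∅
  cell(2,4) bab: {S}
  cell(3,5) aba: ∅
  cell(0,3) baba: {X3}  orig:{}
  cell(1,4) abab: {X3}  orig:{}
  cell(2,5) baba: {X3}  orig:{}
  cell(0,4) babab: {A}
  cell(1,5) ababa: ∅
  cell(0,5) bababa: ∅

S ∉ T[0,5] ⇒ NO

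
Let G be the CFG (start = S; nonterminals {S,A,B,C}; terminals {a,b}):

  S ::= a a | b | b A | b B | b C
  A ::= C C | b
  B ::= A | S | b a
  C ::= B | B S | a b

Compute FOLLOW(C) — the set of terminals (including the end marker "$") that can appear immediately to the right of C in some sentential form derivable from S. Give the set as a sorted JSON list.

FIRST iteration:
round 1:
  A via A→b: +{b}
  B via B→A: +{b}
  C via C→B: +{b}
  C via C→a b: +{a}
  S via S→a a: +{a}
  S via S→b: +{b}
  FIRST(S)={a,b}  FIRST(A)={b}  FIRST(B)={b}  FIRST(C)={a,b}
round 2:
  A via A→C C: +{a}
  B via B→A: +{a}
  FIRST(S)={a,b}  FIRST(A)={a,b}  FIRST(B)={a,b}  FIRST(C)={a,b}
round 3: (stable)
  FIRST(S)={a,b}  FIRST(A)={a,b}  FIRST(B)={a,b}  FIRST(C)={a,b}

FOLLOW sets:
FOLLOW(S) := {$}
round 1:
  A→C C: FOLLOW(C) ⊇ FIRST(C) = {a,b}; new: +{a,b}
  C→B: FOLLOW(B) ⊇ FOLLOW(C) ⊇ {a,b}; new: +{a,b}
  C→B S: FOLLOW(S) ⊇ FOLLOW(C) ⊇ {a,b}; new: +{a,b}
  S→b A: FOLLOW(A) ⊇ FOLLOW(S) ⊇ {$,a,b}; new: +{$,a,b}
  S→b B: FOLLOW(B) ⊇ FOLLOW(S) ⊇ {$,a,b}; new: +{$}
  S→b C: FOLLOW(C) ⊇ FOLLOW(S) ⊇ {$,a,b}; new: +{$}
  FOLLOW[S]={$,a,b}  FOLLOW[A]={$,a,b}  FOLLOW[B]={$,a,b}  FOLLOW[C]={$,a,b}
round 2: (stable)
  FOLLOW[S]={$,a,b}  FOLLOW[A]={$,a,b}  FOLLOW[B]={$,a,b}  FOLLOW[C]={$,a,b}

FOLLOW(C) = ["$", "a", "b"]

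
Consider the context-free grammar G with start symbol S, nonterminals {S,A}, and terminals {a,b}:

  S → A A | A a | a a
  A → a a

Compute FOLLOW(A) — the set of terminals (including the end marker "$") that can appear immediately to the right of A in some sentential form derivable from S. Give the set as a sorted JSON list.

Compute FIRST by fixpoint:
[1]
  A via A→a a: +{a}
  S via S→A A: +{a}
  S: {a}  A: {a}
[2] — fixpoint
  S: {a}  A: {a}

FOLLOW iteration:
FOLLOW(S) := {$}
pass 1:
  S→A A: FOLLOW(A) ⊇ FIRST(A) = {a}; new: +{a}
  S→A A: FOLLOW(A) ⊇ FOLLOW(S) ⊇ {$}; new: +{$}
  FOLLOW[S]={$}  FOLLOW[A]={$,a}
pass 2: (stable)
  FOLLOW[S]={$}  FOLLOW[A]={$,a}

FOLLOW(A) = ["$", "a"]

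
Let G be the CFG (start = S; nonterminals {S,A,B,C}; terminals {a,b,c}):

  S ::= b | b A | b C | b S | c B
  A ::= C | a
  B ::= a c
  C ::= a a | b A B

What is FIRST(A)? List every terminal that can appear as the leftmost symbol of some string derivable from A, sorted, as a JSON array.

FIRST iteration:
iter 1:
  A via A→a: +{a}
  B via B→a c: +{a}
  C via C→a a: +{a}
  C via C→b A B: +{b}
  S via S→b: +{b}
  S via S→c B: +{c}
  S: {b,c}  A: {a}  B: {a}  C: {a,b}
iter 2:
  A via A→C: +{b}
  S: {b,c}  A: {a,b}  B: {a}  C: {a,b}
iter 3: done
  S: {b,c}  A: {a,b}  B: {a}  C: {a,b}

FIRST(A) = ["a", "b"]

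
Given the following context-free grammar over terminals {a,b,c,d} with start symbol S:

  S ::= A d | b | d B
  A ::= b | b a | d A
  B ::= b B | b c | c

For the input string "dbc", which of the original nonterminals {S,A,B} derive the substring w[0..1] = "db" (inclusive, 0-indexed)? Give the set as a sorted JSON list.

CNF form of G:
  S -> A T2 | T2 B | b
  A -> T0 T1 | T2 A | b
  B -> T0 B | T0 T3 | c
  T0 -> b
  T1 -> a
  T2 -> d
  T3 -> c

CYK fill (cells [i..j] with 0 ≤ i ≤ j ≤ 1 only):
  cell(0,0) d: {T2}  orig:{}
  cell(1,1) b: {A,S,T0}  orig:{A,S}
  cell(0,1) db: {A}

Original NTs in T[0,1] deriving "db": ["A"]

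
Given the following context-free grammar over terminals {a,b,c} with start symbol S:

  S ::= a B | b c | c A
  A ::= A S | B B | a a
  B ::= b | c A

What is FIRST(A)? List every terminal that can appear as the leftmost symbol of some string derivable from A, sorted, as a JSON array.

FIRST iteration:
iter 1:
  A via A→a a: +{a}
  B via B→b: +{b}
  B via B→c A: +{c}
  S via S→a B: +{a}
  S via S→b c: +{b}
  S via S→c A: +{c}
  FIRST(S)={a,b,c}  FIRST(A)={a}  FIRST(B)={b,c}
iter 2:
  A via A→B B: +{b,c}
  FIRST(S)={a,b,c}  FIRST(A)={a,b,c}  FIRST(B)={b,c}
iter 3: done
  FIRST(S)={a,b,c}  FIRST(A)={a,b,c}  FIRST(B)={b,c}

FIRST(A) = ["a", "b", "c"]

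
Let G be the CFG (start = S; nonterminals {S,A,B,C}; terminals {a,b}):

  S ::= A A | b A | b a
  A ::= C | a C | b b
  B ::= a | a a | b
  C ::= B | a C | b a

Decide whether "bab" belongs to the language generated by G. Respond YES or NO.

CNF form of G:
  S -> A A | T1 A | T1 T0
  A -> T0 C | T0 T0 | T1 T0 | T1 T1 | a | b
  B -> T0 T0 | a | b
  C -> T0 C | T0 T0 | T1 T0 | a | b
  T0 -> a
  T1 -> b

CYK fill:
  cell(0,0) b: {A,B,C,T1}  orig:{A,B,C}
  cell(1,1) a: {A,B,C,T0}  orig:{A,B,C}
  cell(2,2) b: {A,B,C,T1}  orig:{A,B,C}
  cell(0,1) ba: {A,C,S}
  cell(1,2) ab: {A,C,S}
  cell(0,2) bab: {S}

S ∈ T[0,2] ⇒ YES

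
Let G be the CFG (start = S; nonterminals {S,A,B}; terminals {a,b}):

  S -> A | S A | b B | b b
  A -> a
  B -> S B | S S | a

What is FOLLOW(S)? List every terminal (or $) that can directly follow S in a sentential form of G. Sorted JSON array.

FIRST iteration:
pass 1:
  A via A→a: +{a}
  B via B→a: +{a}
  S via S→A: +{a}
  S via S→b B: +{b}
  S: {a,b}  A: {a}  B: {a}
pass 2:
  B via B→S B: +{b}
  S: {a,b}  A: {a}  B: {a,b}
pass 3: — fixpoint
  S: {a,b}  A: {a}  B: {a,b}

Compute FOLLOW by fixpoint:
FOLLOW(S) := {$}
round 1:
  B→S B: FOLLOW(S) ⊇ FIRST(B) = {a,b}; new: +{a,b}
  S→A: FOLLOW(A) ⊇ FOLLOW(S) ⊇ {$,a,b}; new: +{$,a,b}
  S→b B: FOLLOW(B) ⊇ FOLLOW(S) ⊇ {$,a,b}; new: +{$,a,b}
  FOLLOW[S]={$,a,b}  FOLLOW[A]={$,a,b}  FOLLOW[B]={$,a,b}
round 2: done
  FOLLOW[S]={$,a,b}  FOLLOW[A]={$,a,b}  FOLLOW[B]={$,a,b}

FOLLOW(S) = ["$", "a", "b"]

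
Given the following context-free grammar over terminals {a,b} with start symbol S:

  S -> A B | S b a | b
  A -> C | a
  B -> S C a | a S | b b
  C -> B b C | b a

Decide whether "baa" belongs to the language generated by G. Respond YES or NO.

Convert to CNF:
  S -> A B | S X5 | b
  A -> B X2 | T0 T1 | a
  B -> S X3 | T0 T0 | T1 S
  C -> B X4 | T0 T1
  T0 -> b
  T1 -> a
  X2 -> T0 C
  X3 -> C T1
  X4 -> T0 C
  X5 -> T0 T1

CYK table (by increasing span):
  T[0,0] 'b' = {S,T0}  orig:{S}
  T[1,1] 'a' = {A,T1}  orig:{A}
  T[2,2] 'a' = {A,T1}  orig:{A}
  T[0,1] 'ba' = {A,C,X5}  orig:{A,C}
  T[1,2] 'aa' = ∅
  T[0,2] 'baa' = {X3}  orig:{}

S ∉ T[0,2] ⇒ NO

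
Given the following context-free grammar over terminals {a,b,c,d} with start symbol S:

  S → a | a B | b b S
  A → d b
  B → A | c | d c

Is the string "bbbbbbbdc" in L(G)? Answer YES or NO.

CNF form of G:
  S -> T1 X4 | T3 B | a
  A -> T0 T1
  B -> T0 T1 | T0 T2 | c
  T0 -> d
  T1 -> b
  T2 -> c
  T3 -> a
  X4 -> T1 S

CYK table (by increasing span):
  cell(0,0) b: {T1}  orig:{}
  cell(1,1) b: {T1}  orig:{}
  cell(2,2) b: {T1}  orig:{}
  cell(3,3) b: {T1}  orig:{}
  cell(4,4) b: {T1}  orig:{}
  cell(5,5) b: {T1}  orig:{}
  cell(6,6) b: {T1}  orig:{}
  cell(7,7) d: {T0}  orig:{}
  cell(8,8) c: {B,T2}  orig:{B}
  cell(0,1) bb: ∅
  cell(1,2) bb: ∅
  cell(2,3) bb: ∅
  cell(3,4) bb: ∅
  cell(4,5) bb: ∅
  cell(5,6) bb: ∅
  cell(6,7) bd: ∅
  cell(7,8) dc: {B}
  cell(0,2) bbb: ∅
  cell(1,3) bbb: ∅
  cell(2,4) bbb: ∅
  cell(3,5) bbb: ∅
  cell(4,6) bbb: ∅
  cell(5,7) bbd: ∅
  cell(6,8) bdc: ∅
  cell(0,3) bbbb: ∅
  cell(1,4) bbbb: ∅
  cell(2,5) bbbb: ∅
  cell(3,6) bbbb: ∅
  cell(4,7) bbbd: ∅
  cell(5,8) bbdc: ∅
  cell(0,4) bbbbb: ∅
  cell(1,5) bbbbb: ∅
  cell(2,6) bbbbb: ∅
  cell(3,7) bbbbd: ∅
  cell(4,8) bbbdc: ∅
  cell(0,5) bbbbbb: ∅
  cell(1,6) bbbbbb: ∅
  cell(2,7) bbbbbd: ∅
  cell(3,8) bbbbdc: ∅
  cell(0,6) bbbbbbb: ∅
  cell(1,7) bbbbbbd: ∅
  cell(2,8) bbbbbdc: ∅
  cell(0,7) bbbbbbbd: ∅
  cell(1,8) bbbbbbdc: ∅
  cell(0,8) bbbbbbbdc: ∅

S ∉ T[0,8] ⇒ NO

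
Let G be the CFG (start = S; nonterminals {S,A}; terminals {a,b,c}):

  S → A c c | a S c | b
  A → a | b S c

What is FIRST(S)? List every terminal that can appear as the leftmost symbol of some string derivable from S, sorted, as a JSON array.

FIRST sets, iterate to fixpoint:
pass 1:
  A via A→a: +{a}
  A via A→b S c: +{b}
  S via S→A c c: +{a,b}
  S: {a,b}  A: {a,b}
pass 2: (no change)
  S: {a,b}  A: {a,b}

FIRST(S) = ["a", "b"]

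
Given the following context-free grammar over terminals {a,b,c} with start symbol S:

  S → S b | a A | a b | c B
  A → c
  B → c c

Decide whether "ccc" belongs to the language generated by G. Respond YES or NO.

CNF form of G:
  S -> S T1 | T0 B | T2 A | T2 T1
  A -> c
  B -> T0 T0
  T0 -> c
  T1 -> b
  T2 -> a

CYK table (by increasing span):
  cell(0,0) c: {A,T0}  orig:{A}
  cell(1,1) c: {A,T0}  orig:{A}
  cell(2,2) c: {A,T0}  orig:{A}
  cell(0,1) cc: {B}
  cell(1,2) cc: {B}
  cell(0,2) ccc: {S}

S ∈ T[0,2] ⇒ YES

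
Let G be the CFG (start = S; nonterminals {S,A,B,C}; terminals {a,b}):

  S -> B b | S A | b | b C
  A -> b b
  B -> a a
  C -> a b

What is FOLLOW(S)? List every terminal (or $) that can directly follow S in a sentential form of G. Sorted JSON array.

Compute FIRST by fixpoint:
[1]
  A via A→b b: +{b}
  B via B→a a: +{a}
  C via C→a b: +{a}
  S via S→B b: +{a}
  S via S→b: +{b}
  S: {a,b}  A: {b}  B: {a}  C: {a}
[2] (no change)
  S: {a,b}  A: {b}  B: {a}  C: {a}

Compute FOLLOW by fixpoint:
FOLLOW(S) := {$}
round 1:
  S→B b: FOLLOW(B) ⊇ FIRST(b) = {b}; new: +{b}
  S→S A: FOLLOW(S) ⊇ FIRST(A) = {b}; new: +{b}
  S→S A: FOLLOW(A) ⊇ FOLLOW(S) ⊇ {$,b}; new: +{$,b}
  S→b C: FOLLOW(C) ⊇ FOLLOW(S) ⊇ {$,b}; new: +{$,b}
  FOLLOW[S]={$,b}  FOLLOW[A]={$,b}  FOLLOW[B]={b}  FOLLOW[C]={$,b}
round 2: done
  FOLLOW[S]={$,b}  FOLLOW[A]={$,b}  FOLLOW[B]={b}  FOLLOW[C]={$,b}

FOLLOW(S) = ["$", "b"]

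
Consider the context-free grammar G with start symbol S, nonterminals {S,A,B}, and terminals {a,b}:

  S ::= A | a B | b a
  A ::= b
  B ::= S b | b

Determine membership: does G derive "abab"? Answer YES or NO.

Convert to CNF:
  S -> T0 T1 | T1 B | b
  A -> b
  B -> S T0 | b
  T0 -> b
  T1 -> a

Fill CYK table bottom-up:
  cell(0,0) a: {T1}  orig:{}
  cell(1,1) b: {A,B,S,T0}  orig:{A,B,S}
  cell(2,2) a: {T1}  orig:{}
  cell(3,3) b: {A,B,S,T0}  orig:{A,B,S}
  cell(0,1) ab: {S}
  cell(1,2) ba: {S}
  cell(2,3) ab: {S}
  cell(0,2) aba: ∅
  cell(1,3) bab: {B}
  cell(0,3) abab: {S}

S ∈ T[0,3] ⇒ YES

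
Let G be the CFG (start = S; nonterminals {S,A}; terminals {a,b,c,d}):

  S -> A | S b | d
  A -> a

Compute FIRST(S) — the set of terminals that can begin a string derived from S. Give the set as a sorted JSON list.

FIRST sets, iterate to fixpoint:
pass 1:
  A via A→a: +{a}
  S via S→A: +{a}
  S via S→d: +{d}
  S: {a,d}  A: {a}
pass 2: (stable)
  S: {a,d}  A: {a}

FIRST(S) = ["a", "d"]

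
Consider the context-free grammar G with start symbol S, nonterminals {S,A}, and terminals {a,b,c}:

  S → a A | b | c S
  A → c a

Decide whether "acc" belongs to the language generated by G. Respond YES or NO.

CNF form of G:
  S -> T0 S | T1 A | b
  A -> T0 T1
  T0 -> c
  T1 -> a

CYK table (by increasing span):
  T[0,0] 'a' = {T1}  orig:{}
  T[1,1] 'c' = {T0}  orig:{}
  T[2,2] 'c' = {T0}  orig:{}
  T[0,1] 'ac' = ∅
  T[1,2] 'cc' = ∅
  T[0,2] 'acc' = ∅

S ∉ T[0,2] ⇒ NO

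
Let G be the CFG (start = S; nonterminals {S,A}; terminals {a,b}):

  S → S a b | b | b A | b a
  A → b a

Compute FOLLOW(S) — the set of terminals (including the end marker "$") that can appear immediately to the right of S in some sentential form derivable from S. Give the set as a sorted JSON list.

FIRST iteration:
iter 1:
  A via A→b a: +{b}
  S via S→b: +{b}
  S: {b}  A: {b}
iter 2: — fixpoint
  S: {b}  A: {b}

FOLLOW iteration:
seed FOLLOW(S) with $
iter 1:
  S→S a b: FOLLOW(S) ⊇ FIRST(a) = {a}; new: +{a}
  S→b A: FOLLOW(A) ⊇ FOLLOW(S) ⊇ {$,a}; new: +{$,a}
  FOLLOW(S)={$,a}  FOLLOW(A)={$,a}
iter 2: (no change)
  FOLLOW(S)={$,a}  FOLLOW(A)={$,a}

FOLLOW(S) = ["$", "a"]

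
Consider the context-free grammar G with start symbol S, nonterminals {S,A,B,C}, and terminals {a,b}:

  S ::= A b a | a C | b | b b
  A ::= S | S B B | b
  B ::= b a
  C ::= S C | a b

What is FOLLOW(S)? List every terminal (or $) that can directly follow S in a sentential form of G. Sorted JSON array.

FIRST iteration:
pass 1:
  A via A→b: +{b}
  B via B→b a: +{b}
  C via C→a b: +{a}
  S via S→A b a: +{b}
  S via S→a C: +{a}
  S: {a,b}  A: {b}  B: {b}  C: {a}
pass 2:
  A via A→S: +{a}
  C via C→S C: +{b}
  S: {a,b}  A: {a,b}  B: {b}  C: {a,b}
pass 3: (stable)
  S: {a,b}  A: {a,b}  B: {b}  C: {a,b}

FOLLOW sets:
FOLLOW(S) := {$}
pass 1:
  A→S B B: FOLLOW(S) ⊇ FIRST(B) = {b}; new: +{b}
  A→S B B: FOLLOW(B) ⊇ FIRST(B) = {b}; new: +{b}
  C→S C: FOLLOW(S) ⊇ FIRST(C) = {a,b}; new: +{a}
  S→A b a: FOLLOW(A) ⊇ FIRST(b) = {b}; new: +{b}
  S→a C: FOLLOW(C) ⊇ FOLLOW(S) ⊇ {$,a,b}; new: +{$,a,b}
  FOLLOW(S)={$,a,b}  FOLLOW(A)={b}  FOLLOW(B)={b}  FOLLOW(C)={$,a,b}
pass 2: done
  FOLLOW(S)={$,a,b}  FOLLOW(A)={b}  FOLLOW(B)={b}  FOLLOW(C)={$,a,b}

FOLLOW(S) = ["$", "a", "b"]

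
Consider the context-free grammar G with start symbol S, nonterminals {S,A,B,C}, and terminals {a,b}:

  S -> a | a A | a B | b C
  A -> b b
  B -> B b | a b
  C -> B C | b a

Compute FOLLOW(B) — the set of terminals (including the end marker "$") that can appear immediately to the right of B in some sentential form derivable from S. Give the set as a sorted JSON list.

FIRST iteration:
round 1:
  A via A→b b: +{b}
  B via B→a b: +{a}
  C via C→B C: +{a}
  C via C→b a: +{b}
  S via S→a: +{a}
  S via S→b C: +{b}
  FIRST[S]={a,b}  FIRST[A]={b}  FIRST[B]={a}  FIRST[C]={a,b}
round 2: (no change)
  FIRST[S]={a,b}  FIRST[A]={b}  FIRST[B]={a}  FIRST[C]={a,b}

FOLLOW iteration:
initialize: $ ∈ FOLLOW(S)
iter 1:
  B→B b: FOLLOW(B) ⊇ FIRST(b) = {b}; new: +{b}
  C→B C: FOLLOW(B) ⊇ FIRST(C) = {a,b}; new: +{a}
  S→a A: FOLLOW(A) ⊇ FOLLOW(S) ⊇ {$}; new: +{$}
  S→a B: FOLLOW(B) ⊇ FOLLOW(S) ⊇ {$}; new: +{$}
  S→b C: FOLLOW(C) ⊇ FOLLOW(S) ⊇ {$}; new: +{$}
  S: {$}  A: {$}  B: {$,a,b}  C: {$}
iter 2: (stable)
  S: {$}  A: {$}  B: {$,a,b}  C: {$}

FOLLOW(B) = ["$", "a", "b"]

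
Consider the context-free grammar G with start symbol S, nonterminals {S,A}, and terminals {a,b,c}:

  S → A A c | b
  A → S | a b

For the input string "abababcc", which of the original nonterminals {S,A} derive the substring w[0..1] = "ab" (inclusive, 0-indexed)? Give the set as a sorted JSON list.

Convert to CNF:
  S -> A X4 | b
  A -> A X3 | T1 T2 | b
  T0 -> c
  T1 -> a
  T2 -> b
  X3 -> A T0
  X4 -> A T0

CYK fill, restricted to cells inside w[0..1]:
  cell(0,0) a: {T1}  orig:{}
  cell(1,1) b: {A,S,T2}  orig:{A,S}
  cell(0,1) ab: {A}

Original NTs in T[0,1] deriving "ab": ["A"]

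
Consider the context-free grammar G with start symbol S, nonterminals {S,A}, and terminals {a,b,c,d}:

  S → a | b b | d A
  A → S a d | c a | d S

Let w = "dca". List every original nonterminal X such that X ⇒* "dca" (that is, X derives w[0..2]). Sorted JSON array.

CNF form of G:
  S -> T1 A | T3 T3 | a
  A -> S X4 | T1 S | T2 T0
  T0 -> a
  T1 -> d
  T2 -> c
  T3 -> b
  X4 -> T0 T1

CYK table (by increasing span), restricted to cells inside w[0..2]:
  T[0,0] 'd' = {T1}  orig:{}
  T[1,1] 'c' = {T2}  orig:{}
  T[2,2] 'a' = {S,T0}  orig:{S}
  T[0,1] 'dc' = ∅
  T[1,2] 'ca' = {A}
  T[0,2] 'dca' = {S}

Original NTs in T[0,2] deriving "dca": ["S"]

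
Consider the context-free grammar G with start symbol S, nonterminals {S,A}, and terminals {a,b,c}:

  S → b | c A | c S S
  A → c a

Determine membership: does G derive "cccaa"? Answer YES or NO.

CNF form of G:
  S -> T0 A | T0 X2 | b
  A -> T0 T1
  T0 -> c
  T1 -> a
  X2 -> S S

CYK table (by increasing span):
  [0..0]={T0}  "c"  orig:{}
  [1..1]={T0}  "c"  orig:{}
  [2..2]={T0}  "c"  orig:{}
  [3..3]={T1}  "a"  orig:{}
  [4..4]={T1}  "a"  orig:{}
  [0..1]=∅  "cc"
  [1..2]=∅  "cc"
  [2..3]={A}  "ca"
  [3..4]=∅  "aa"
  [0..2]=∅  "ccc"
  [1..3]={S}  "cca"
  [2..4]=∅  "caa"
  [0..3]=∅  "ccca"
  [1..4]=∅  "ccaa"
  [0..4]=∅  "cccaa"

S ∉ T[0,4] ⇒ NO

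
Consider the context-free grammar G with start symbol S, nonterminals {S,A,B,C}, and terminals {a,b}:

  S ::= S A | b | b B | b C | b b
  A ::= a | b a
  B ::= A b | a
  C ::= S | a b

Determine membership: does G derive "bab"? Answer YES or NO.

Convert to CNF:
  S -> S A | T0 B | T0 C | T0 T0 | b
  A -> T0 T1 | a
  B -> A T0 | a
  C -> S A | T0 B | T0 C | T0 T0 | T1 T0 | b
  T0 -> b
  T1 -> a

CYK fill:
  cell(0,0) b: {C,S,T0}  orig:{C,S}
  cell(1,1) a: {A,B,T1}  orig:{A,B}
  cell(2,2) b: {C,S,T0}  orig:{C,S}
  cell(0,1) ba: {A,C,S}
  cell(1,2) ab: {B,C}
  cell(0,2) bab: {B,C,S}

S ∈ T[0,2] ⇒ YES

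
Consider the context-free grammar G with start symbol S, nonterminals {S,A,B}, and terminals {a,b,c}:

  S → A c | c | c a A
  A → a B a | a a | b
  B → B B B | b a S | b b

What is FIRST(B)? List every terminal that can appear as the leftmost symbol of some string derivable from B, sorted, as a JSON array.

Compute FIRST by fixpoint:
[1]
  A via A→a B a: +{a}
  A via A→b: +{b}
  B via B→b a S: +{b}
  S via S→A c: +{a,b}
  S via S→c: +{c}
  FIRST[S]={a,b,c}  FIRST[A]={a,b}  FIRST[B]={b}
[2] — fixpoint
  FIRST[S]={a,b,c}  FIRST[A]={a,b}  FIRST[B]={b}

FIRST(B) = ["b"]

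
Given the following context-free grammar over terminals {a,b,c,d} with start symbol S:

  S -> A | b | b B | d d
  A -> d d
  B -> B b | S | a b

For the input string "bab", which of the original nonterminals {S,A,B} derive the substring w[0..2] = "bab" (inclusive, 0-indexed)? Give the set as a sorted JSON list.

Convert to CNF:
  S -> T0 T0 | T1 B | b
  A -> T0 T0
  B -> B T1 | T0 T0 | T1 B | T2 T1 | b
  T0 -> d
  T1 -> b
  T2 -> a

Fill CYK table bottom-up, restricted to cells inside w[0..2]:
  T[0,0] 'b' = {B,S,T1}  orig:{B,S}
  T[1,1] 'a' = {T2}  orig:{}
  T[2,2] 'b' = {B,S,T1}  orig:{B,S}
  T[0,1] 'ba' = ∅
  T[1,2] 'ab' = {B}
  T[0,2] 'bab' = {B,S}

Original NTs in T[0,2] deriving "bab": ["B", "S"]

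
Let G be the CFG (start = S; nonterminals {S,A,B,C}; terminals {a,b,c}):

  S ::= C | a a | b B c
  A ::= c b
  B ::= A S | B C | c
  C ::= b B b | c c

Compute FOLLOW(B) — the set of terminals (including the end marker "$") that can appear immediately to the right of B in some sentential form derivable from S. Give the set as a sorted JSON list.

Compute FIRST by fixpoint:
[1]
  A via A→c b: +{c}
  B via B→A S: +{c}
  C via C→b B b: +{b}
  C via C→c c: +{c}
  S via S→C: +{b,c}
  S via S→a a: +{a}
  S: {a,b,c}  A: {c}  B: {c}  C: {b,c}
[2] done
  S: {a,b,c}  A: {c}  B: {c}  C: {b,c}

Compute FOLLOW by fixpoint:
seed FOLLOW(S) with $
pass 1:
  B→A S: FOLLOW(A) ⊇ FIRST(S) = {a,b,c}; new: +{a,b,c}
  B→B C: FOLLOW(B) ⊇ FIRST(C) = {b,c}; new: +{b,c}
  B→B C: FOLLOW(C) ⊇ FOLLOW(B) ⊇ {b,c}; new: +{b,c}
  S→C: FOLLOW(C) ⊇ FOLLOW(S) ⊇ {$}; new: +{$}
  FOLLOW(S)={$}  FOLLOW(A)={a,b,c}  FOLLOW(B)={b,c}  FOLLOW(C)={$,b,c}
pass 2:
  B→A S: FOLLOW(S) ⊇ FOLLOW(B) ⊇ {b,c}; new: +{b,c}
  FOLLOW(S)={$,b,c}  FOLLOW(A)={a,b,c}  FOLLOW(B)={b,c}  FOLLOW(C)={$,b,c}
pass 3: — fixpoint
  FOLLOW(S)={$,b,c}  FOLLOW(A)={a,b,c}  FOLLOW(B)={b,c}  FOLLOW(C)={$,b,c}

FOLLOW(B) = ["b", "c"]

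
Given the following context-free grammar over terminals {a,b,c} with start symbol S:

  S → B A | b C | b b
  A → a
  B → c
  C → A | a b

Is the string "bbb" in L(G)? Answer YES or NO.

Convert to CNF:
  S -> B A | T1 C | T1 T1
  A -> a
  B -> c
  C -> T0 T1 | a
  T0 -> a
  T1 -> b

CYK fill:
  cell(0,0) b: {T1}  orig:{}
  cell(1,1) b: {T1}  orig:{}
  cell(2,2) b: {T1}  orig:{}
  cell(0,1) bb: {S}
  cell(1,2) bb: {S}
  cell(0,2) bbb: ∅

S ∉ T[0,2] ⇒ NO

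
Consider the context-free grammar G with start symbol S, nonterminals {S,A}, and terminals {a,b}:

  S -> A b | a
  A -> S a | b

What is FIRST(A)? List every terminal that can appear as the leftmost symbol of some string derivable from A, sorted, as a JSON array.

FIRST iteration:
round 1:
  A via A→b: +{b}
  S via S→A b: +{b}
  S via S→a: +{a}
  S: {a,b}  A: {b}
round 2:
  A via A→S a: +{a}
  S: {a,b}  A: {a,b}
round 3: (no change)
  S: {a,b}  A: {a,b}

FIRST(A) = ["a", "b"]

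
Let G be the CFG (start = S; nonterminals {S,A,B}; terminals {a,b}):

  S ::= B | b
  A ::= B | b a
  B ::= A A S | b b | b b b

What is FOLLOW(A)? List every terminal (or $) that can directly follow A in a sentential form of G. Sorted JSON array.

FIRST iteration:
round 1:
  A via A→b a: +{b}
  B via B→A A S: +{b}
  S via S→B: +{b}
  FIRST(S)={b}  FIRST(A)={b}  FIRST(B)={b}
round 2: (stable)
  FIRST(S)={b}  FIRST(A)={b}  FIRST(B)={b}

FOLLOW iteration:
seed FOLLOW(S) with $
pass 1:
  B→A A S: FOLLOW(A) ⊇ FIRST(A) = {b}; new: +{b}
  S→B: FOLLOW(B) ⊇ FOLLOW(S) ⊇ {$}; new: +{$}
  S: {$}  A: {b}  B: {$}
pass 2:
  A→B: FOLLOW(B) ⊇ FOLLOW(A) ⊇ {b}; new: +{b}
  B→A A S: FOLLOW(S) ⊇ FOLLOW(B) ⊇ {$,b}; new: +{b}
  S: {$,b}  A: {b}  B: {$,b}
pass 3: — fixpoint
  S: {$,b}  A: {b}  B: {$,b}

FOLLOW(A) = ["b"]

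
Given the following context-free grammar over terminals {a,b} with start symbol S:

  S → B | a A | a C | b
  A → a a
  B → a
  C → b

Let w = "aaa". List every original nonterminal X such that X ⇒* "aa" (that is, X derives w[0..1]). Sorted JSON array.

CNF form of G:
  S -> T0 A | T0 C | a | b
  A -> T0 T0
  B -> a
  C -> b
  T0 -> a

CYK fill — only the sub-triangle for w[0..1]:
  T[0,0] 'a' = {B,S,T0}  orig:{B,S}
  T[1,1] 'a' = {B,S,T0}  orig:{B,S}
  T[0,1] 'aa' = {A}

Original NTs in T[0,1] deriving "aa": ["A"]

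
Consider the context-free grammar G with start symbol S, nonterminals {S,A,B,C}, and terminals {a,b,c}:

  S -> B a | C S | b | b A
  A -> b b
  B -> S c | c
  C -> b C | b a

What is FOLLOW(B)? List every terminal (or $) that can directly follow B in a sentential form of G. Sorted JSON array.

FIRST iteration:
pass 1:
  A via A→b b: +{b}
  B via B→c: +{c}
  C via C→b C: +{b}
  S via S→B a: +{c}
  S via S→C S: +{b}
  FIRST[S]={b,c}  FIRST[A]={b}  FIRST[B]={c}  FIRST[C]={b}
pass 2:
  B via B→S c: +{b}
  FIRST[S]={b,c}  FIRST[A]={b}  FIRST[B]={b,c}  FIRST[C]={b}
pass 3: done
  FIRST[S]={b,c}  FIRST[A]={b}  FIRST[B]={b,c}  FIRST[C]={b}

FOLLOW sets:
seed FOLLOW(S) with $
round 1:
  B→S c: FOLLOW(S) ⊇ FIRST(c) = {c}; new: +{c}
  S→B a: FOLLOW(B) ⊇ FIRST(a) = {a}; new: +{a}
  S→C S: FOLLOW(C) ⊇ FIRST(S) = {b,c}; new: +{b,c}
  S→b A: FOLLOW(A) ⊇ FOLLOW(S) ⊇ {$,c}; new: +{$,c}
  S: {$,c}  A: {$,c}  B: {a}  C: {b,c}
round 2: — fixpoint
  S: {$,c}  A: {$,c}  B: {a}  C: {b,c}

FOLLOW(B) = ["a"]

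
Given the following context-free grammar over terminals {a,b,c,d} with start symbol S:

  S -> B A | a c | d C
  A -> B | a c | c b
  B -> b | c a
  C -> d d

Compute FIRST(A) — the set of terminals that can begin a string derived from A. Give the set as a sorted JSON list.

FIRST sets, iterate to fixpoint:
iter 1:
  A via A→a c: +{a}
  A via A→c b: +{c}
  B via B→b: +{b}
  B via B→c a: +{c}
  C via C→d d: +{d}
  S via S→B A: +{b,c}
  S via S→a c: +{a}
  S via S→d C: +{d}
  S: {a,b,c,d}  A: {a,c}  B: {b,c}  C: {d}
iter 2:
  A via A→B: +{b}
  S: {a,b,c,d}  A: {a,b,c}  B: {b,c}  C: {d}
iter 3: — fixpoint
  S: {a,b,c,d}  A: {a,b,c}  B: {b,c}  C: {d}

FIRST(A) = ["a", "b", "c"]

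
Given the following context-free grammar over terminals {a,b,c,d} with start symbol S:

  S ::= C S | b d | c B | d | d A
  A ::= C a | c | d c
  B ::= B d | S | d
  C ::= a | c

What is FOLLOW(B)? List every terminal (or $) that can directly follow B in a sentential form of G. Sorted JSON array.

Compute FIRST by fixpoint:
iter 1:
  A via A→c: +{c}
  A via A→d c: +{d}
  B via B→d: +{d}
  C via C→a: +{a}
  C via C→c: +{c}
  S via S→C S: +{a,c}
  S via S→b d: +{b}
  S via S→d: +{d}
  S: {a,b,c,d}  A: {c,d}  B: {d}  C: {a,c}
iter 2:
  A via A→C a: +{a}
  B via B→S: +{a,b,c}
  S: {a,b,c,d}  A: {a,c,d}  B: {a,b,c,d}  C: {a,c}
iter 3: — fixpoint
  S: {a,b,c,d}  A: {a,c,d}  B: {a,b,c,d}  C: {a,c}

FOLLOW sets:
FOLLOW(S) := {$}
iter 1:
  A→C a: FOLLOW(C) ⊇ FIRST(a) = {a}; new: +{a}
  B→B d: FOLLOW(B) ⊇ FIRST(d) = {d}; new: +{d}
  B→S: FOLLOW(S) ⊇ FOLLOW(B) ⊇ {d}; new: +{d}
  S→C S: FOLLOW(C) ⊇ FIRST(S) = {a,b,c,d}; new: +{b,c,d}
  S→c B: FOLLOW(B) ⊇ FOLLOW(S) ⊇ {$,d}; new: +{$}
  S→d A: FOLLOW(A) ⊇ FOLLOW(S) ⊇ {$,d}; new: +{$,d}
  FOLLOW[S]={$,d}  FOLLOW[A]={$,d}  FOLLOW[B]={$,d}  FOLLOW[C]={a,b,c,d}
iter 2: — fixpoint
  FOLLOW[S]={$,d}  FOLLOW[A]={$,d}  FOLLOW[B]={$,d}  FOLLOW[C]={a,b,c,d}

FOLLOW(B) = ["$", "d"]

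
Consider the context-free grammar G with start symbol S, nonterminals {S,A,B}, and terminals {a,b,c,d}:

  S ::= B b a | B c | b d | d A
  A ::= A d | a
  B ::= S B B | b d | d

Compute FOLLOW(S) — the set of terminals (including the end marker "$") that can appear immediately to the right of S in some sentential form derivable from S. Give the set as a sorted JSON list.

Compute FIRST by fixpoint:
iter 1:
  A via A→a: +{a}
  B via B→b d: +{b}
  B via B→d: +{d}
  S via S→B b a: +{b,d}
  FIRST[S]={b,d}  FIRST[A]={a}  FIRST[B]={b,d}
iter 2: (stable)
  FIRST[S]={b,d}  FIRST[A]={a}  FIRST[B]={b,d}

FOLLOW sets:
seed FOLLOW(S) with $
[1]
  A→A d: FOLLOW(A) ⊇ FIRST(d) = {d}; new: +{d}
  B→S B B: FOLLOW(S) ⊇ FIRST(B) = {b,d}; new: +{b,d}
  B→S B B: FOLLOW(B) ⊇ FIRST(B) = {b,d}; new: +{b,d}
  S→B c: FOLLOW(B) ⊇ FIRST(c) = {c}; new: +{c}
  S→d A: FOLLOW(A) ⊇ FOLLOW(S) ⊇ {$,b,d}; new: +{$,b}
  S: {$,b,d}  A: {$,b,d}  B: {b,c,d}
[2] (no change)
  S: {$,b,d}  A: {$,b,d}  B: {b,c,d}

FOLLOW(S) = ["$", "b", "d"]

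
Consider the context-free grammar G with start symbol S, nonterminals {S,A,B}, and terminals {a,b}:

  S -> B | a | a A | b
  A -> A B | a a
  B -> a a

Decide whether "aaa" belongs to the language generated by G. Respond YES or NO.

CNF form of G:
  S -> T0 A | T0 T0 | a | b
  A -> A B | T0 T0
  B -> T0 T0
  T0 -> a

CYK table (by increasing span):
  T[0,0] 'a' = {S,T0}  orig:{S}
  T[1,1] 'a' = {S,T0}  orig:{S}
  T[2,2] 'a' = {S,T0}  orig:{S}
  T[0,1] 'aa' = {A,B,S}
  T[1,2] 'aa' = {A,B,S}
  T[0,2] 'aaa' = {S}

S ∈ T[0,2] ⇒ YES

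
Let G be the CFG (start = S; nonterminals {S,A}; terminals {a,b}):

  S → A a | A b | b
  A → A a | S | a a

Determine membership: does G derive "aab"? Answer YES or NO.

CNF form of G:
  S -> A T0 | A T1 | b
  A -> A T0 | A T1 | T0 T0 | b
  T0 -> a
  T1 -> b

CYK table (by increasing span):
  [0..0]={T0}  "a"  orig:{}
  [1..1]={T0}  "a"  orig:{}
  [2..2]={A,S,T1}  "b"  orig:{A,S}
  [0..1]={A}  "aa"
  [1..2]=∅  "ab"
  [0..2]={A,S}  "aab"

S ∈ T[0,2] ⇒ YES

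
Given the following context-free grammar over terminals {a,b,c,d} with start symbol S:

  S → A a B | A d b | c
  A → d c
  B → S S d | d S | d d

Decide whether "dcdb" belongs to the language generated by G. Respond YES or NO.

CNF form of G:
  S -> A X5 | A X6 | c
  A -> T0 T1
  B -> S X4 | T0 S | T0 T0
  T0 -> d
  T1 -> c
  T2 -> a
  T3 -> b
  X4 -> S T0
  X5 -> T2 B
  X6 -> T0 T3

CYK table (by increasing span):
  [0..0]={T0}  "d"  orig:{}
  [1..1]={S,T1}  "c"  orig:{S}
  [2..2]={T0}  "d"  orig:{}
  [3..3]={T3}  "b"  orig:{}
  [0..1]={A,B}  "dc"
  [1..2]={X4}  "cd"  orig:{}
  [2..3]={X6}  "db"  orig:{}
  [0..2]=∅  "dcd"
  [1..3]=∅  "cdb"
  [0..3]={S}  "dcdb"

S ∈ T[0,3] ⇒ YES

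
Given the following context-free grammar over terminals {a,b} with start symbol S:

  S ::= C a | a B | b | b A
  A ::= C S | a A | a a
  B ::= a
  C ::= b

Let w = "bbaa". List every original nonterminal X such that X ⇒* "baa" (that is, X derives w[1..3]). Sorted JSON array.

Convert to CNF:
  S -> C T0 | T0 B | T1 A | b
  A -> C S | T0 A | T0 T0
  B -> a
  C -> b
  T0 -> a
  T1 -> b

CYK table (by increasing span) — only the sub-triangle for w[1..3]:
  [1..1]={C,S,T1}  "b"  orig:{C,S}
  [2..2]={B,T0}  "a"  orig:{B}
  [3..3]={B,T0}  "a"  orig:{B}
  [1..2]={S}  "ba"
  [2..3]={A,S}  "aa"
  [1..3]={A,S}  "baa"

Original NTs in T[1,3] deriving "baa": ["A", "S"]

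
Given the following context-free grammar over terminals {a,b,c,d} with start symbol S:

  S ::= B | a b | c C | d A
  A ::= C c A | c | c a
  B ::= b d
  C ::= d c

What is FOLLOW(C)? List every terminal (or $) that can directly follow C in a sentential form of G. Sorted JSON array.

FIRST sets, iterate to fixpoint:
[1]
  A via A→c: +{c}
  B via B→b d: +{b}
  C via C→d c: +{d}
  S via S→B: +{b}
  S via S→a b: +{a}
  S via S→c C: +{c}
  S via S→d A: +{d}
  S: {a,b,c,d}  A: {c}  B: {b}  C: {d}
[2]
  A via A→C c A: +{d}
  S: {a,b,c,d}  A: {c,d}  B: {b}  C: {d}
[3] (no change)
  S: {a,b,c,d}  A: {c,d}  B: {b}  C: {d}

Compute FOLLOW by fixpoint:
seed FOLLOW(S) with $
iter 1:
  A→C c A: FOLLOW(C) ⊇ FIRST(c) = {c}; new: +{c}
  S→B: FOLLOW(B) ⊇ FOLLOW(S) ⊇ {$}; new: +{$}
  S→c C: FOLLOW(C) ⊇ FOLLOW(S) ⊇ {$}; new: +{$}
  S→d A: FOLLOW(A) ⊇ FOLLOW(S) ⊇ {$}; new: +{$}
  FOLLOW[S]={$}  FOLLOW[A]={$}  FOLLOW[B]={$}  FOLLOW[C]={$,c}
iter 2: — fixpoint
  FOLLOW[S]={$}  FOLLOW[A]={$}  FOLLOW[B]={$}  FOLLOW[C]={$,c}

FOLLOW(C) = ["$", "c"]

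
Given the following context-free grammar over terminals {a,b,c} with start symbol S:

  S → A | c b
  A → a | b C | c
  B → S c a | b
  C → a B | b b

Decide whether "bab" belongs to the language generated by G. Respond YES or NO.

CNF form of G:
  S -> T0 C | T1 T0 | a | c
  A -> T0 C | a | c
  B -> S X3 | b
  C -> T0 T0 | T2 B
  T0 -> b
  T1 -> c
  T2 -> a
  X3 -> T1 T2

CYK table (by increasing span):
  [0..0]={B,T0}  "b"  orig:{B}
  [1..1]={A,S,T2}  "a"  orig:{A,S}
  [2..2]={B,T0}  "b"  orig:{B}
  [0..1]=∅  "ba"
  [1..2]={C}  "ab"
  [0..2]={A,S}  "bab"

S ∈ T[0,2] ⇒ YES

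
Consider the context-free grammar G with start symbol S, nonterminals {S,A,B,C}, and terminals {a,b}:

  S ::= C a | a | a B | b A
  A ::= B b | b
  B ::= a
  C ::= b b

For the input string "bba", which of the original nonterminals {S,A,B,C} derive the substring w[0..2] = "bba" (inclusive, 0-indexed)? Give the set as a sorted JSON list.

Convert to CNF:
  S -> C T1 | T0 A | T1 B | a
  A -> B T0 | b
  B -> a
  C -> T0 T0
  T0 -> b
  T1 -> a

CYK table (by increasing span) (cells [i..j] with 0 ≤ i ≤ j ≤ 2 only):
  cell(0,0) b: {A,T0}  orig:{A}
  cell(1,1) b: {A,T0}  orig:{A}
  cell(2,2) a: {B,S,T1}  orig:{B,S}
  cell(0,1) bb: {C,S}
  cell(1,2) ba: ∅
  cell(0,2) bba: {S}

Original NTs in T[0,2] deriving "bba": ["S"]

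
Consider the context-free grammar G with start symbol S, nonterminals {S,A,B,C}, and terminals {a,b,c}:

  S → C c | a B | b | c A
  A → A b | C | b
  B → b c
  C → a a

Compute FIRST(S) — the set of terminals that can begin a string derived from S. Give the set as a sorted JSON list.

FIRST sets, iterate to fixpoint:
round 1:
  A via A→b: +{b}
  B via B→b c: +{b}
  C via C→a a: +{a}
  S via S→C c: +{a}
  S via S→b: +{b}
  S via S→c A: +{c}
  FIRST(S)={a,b,c}  FIRST(A)={b}  FIRST(B)={b}  FIRST(C)={a}
round 2:
  A via A→C: +{a}
  FIRST(S)={a,b,c}  FIRST(A)={a,b}  FIRST(B)={b}  FIRST(C)={a}
round 3: (stable)
  FIRST(S)={a,b,c}  FIRST(A)={a,b}  FIRST(B)={b}  FIRST(C)={a}

FIRST(S) = ["a", "b", "c"]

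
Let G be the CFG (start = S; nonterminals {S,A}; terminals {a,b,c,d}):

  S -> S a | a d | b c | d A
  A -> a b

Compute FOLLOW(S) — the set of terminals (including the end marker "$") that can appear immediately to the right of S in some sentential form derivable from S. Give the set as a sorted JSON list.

FIRST sets, iterate to fixpoint:
round 1:
  A via A→a b: +{a}
  S via S→a d: +{a}
  S via S→b c: +{b}
  S via S→d A: +{d}
  FIRST(S)={a,b,d}  FIRST(A)={a}
round 2: (no change)
  FIRST(S)={a,b,d}  FIRST(A)={a}

Compute FOLLOW by fixpoint:
seed FOLLOW(S) with $
round 1:
  S→S a: FOLLOW(S) ⊇ FIRST(a) = {a}; new: +{a}
  S→d A: FOLLOW(A) ⊇ FOLLOW(S) ⊇ {$,a}; new: +{$,a}
  S: {$,a}  A: {$,a}
round 2: (stable)
  S: {$,a}  A: {$,a}

FOLLOW(S) = ["$", "a"]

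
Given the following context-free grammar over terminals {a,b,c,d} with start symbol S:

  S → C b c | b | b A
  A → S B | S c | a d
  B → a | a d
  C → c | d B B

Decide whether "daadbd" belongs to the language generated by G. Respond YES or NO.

CNF form of G:
  S -> C X5 | T3 A | b
  A -> S B | S T0 | T1 T2
  B -> T1 T2 | a
  C -> T2 X4 | c
  T0 -> c
  T1 -> a
  T2 -> d
  T3 -> b
  X4 -> B B
  X5 -> T3 T0

CYK table (by increasing span):
  [0..0]={T2}  "d"  orig:{}
  [1..1]={B,T1}  "a"  orig:{B}
  [2..2]={B,T1}  "a"  orig:{B}
  [3..3]={T2}  "d"  orig:{}
  [4..4]={S,T3}  "b"  orig:{S}
  [5..5]={T2}  "d"  orig:{}
  [0..1]=∅  "da"
  [1..2]={X4}  "aa"  orig:{}
  [2..3]={A,B}  "ad"
  [3..4]=∅  "db"
  [4..5]=∅  "bd"
  [0..2]={C}  "daa"
  [1..3]={X4}  "aad"  orig:{}
  [2..4]=∅  "adb"
  [3..5]=∅  "dbd"
  [0..3]={C}  "daad"
  [1..4]=∅  "aadb"
  [2..5]=∅  "adbd"
  [0..4]=∅  "daadb"
  [1..5]=∅  "aadbd"
  [0..5]=∅  "daadbd"

S ∉ T[0,5] ⇒ NO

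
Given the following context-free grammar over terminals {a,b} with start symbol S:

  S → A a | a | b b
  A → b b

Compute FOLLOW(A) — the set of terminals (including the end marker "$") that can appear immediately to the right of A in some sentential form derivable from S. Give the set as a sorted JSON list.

FIRST sets, iterate to fixpoint:
pass 1:
  A via A→b b: +{b}
  S via S→A a: +{b}
  S via S→a: +{a}
  FIRST[S]={a,b}  FIRST[A]={b}
pass 2: (no change)
  FIRST[S]={a,b}  FIRST[A]={b}

FOLLOW sets:
seed FOLLOW(S) with $
[1]
  S→A a: FOLLOW(A) ⊇ FIRST(a) = {a}; new: +{a}
  FOLLOW[S]={$}  FOLLOW[A]={a}
[2] (no change)
  FOLLOW[S]={$}  FOLLOW[A]={a}

FOLLOW(A) = ["a"]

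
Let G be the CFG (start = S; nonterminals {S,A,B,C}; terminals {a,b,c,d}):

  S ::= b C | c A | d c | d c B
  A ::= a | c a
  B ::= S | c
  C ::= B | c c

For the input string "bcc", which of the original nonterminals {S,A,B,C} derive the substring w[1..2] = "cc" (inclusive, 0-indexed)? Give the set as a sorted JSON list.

CNF form of G:
  S -> T0 A | T2 C | T3 T0 | T3 X6
  A -> T0 T1 | a
  B -> T0 A | T2 C | T3 T0 | T3 X4 | c
  C -> T0 A | T0 T0 | T2 C | T3 T0 | T3 X5 | c
  T0 -> c
  T1 -> a
  T2 -> b
  T3 -> d
  X4 -> T0 B
  X5 -> T0 B
  X6 -> T0 B

CYK table (by increasing span), restricted to cells inside w[1..2]:
  cell(1,1) c: {B,C,T0}  orig:{B,C}
  cell(2,2) c: {B,C,T0}  orig:{B,C}
  cell(1,2) cc: {C,X4,X5,X6}  orig:{C}

Original NTs in T[1,2] deriving "cc": ["C"]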